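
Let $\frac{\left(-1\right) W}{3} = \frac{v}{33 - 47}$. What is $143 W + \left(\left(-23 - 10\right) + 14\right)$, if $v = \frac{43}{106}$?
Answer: $- \frac{9749}{1484} \approx -6.5694$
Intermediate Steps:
$v = \frac{43}{106}$ ($v = 43 \cdot \frac{1}{106} = \frac{43}{106} \approx 0.40566$)
$W = \frac{129}{1484}$ ($W = - 3 \frac{43}{106 \left(33 - 47\right)} = - 3 \frac{43}{106 \left(-14\right)} = - 3 \cdot \frac{43}{106} \left(- \frac{1}{14}\right) = \left(-3\right) \left(- \frac{43}{1484}\right) = \frac{129}{1484} \approx 0.086927$)
$143 W + \left(\left(-23 - 10\right) + 14\right) = 143 \cdot \frac{129}{1484} + \left(\left(-23 - 10\right) + 14\right) = \frac{18447}{1484} + \left(-33 + 14\right) = \frac{18447}{1484} - 19 = - \frac{9749}{1484}$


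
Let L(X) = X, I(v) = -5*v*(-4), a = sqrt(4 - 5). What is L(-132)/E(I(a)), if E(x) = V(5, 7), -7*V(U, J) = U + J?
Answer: 77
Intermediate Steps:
a = I (a = sqrt(-1) = I ≈ 1.0*I)
I(v) = 20*v
V(U, J) = -J/7 - U/7 (V(U, J) = -(U + J)/7 = -(J + U)/7 = -J/7 - U/7)
E(x) = -12/7 (E(x) = -1/7*7 - 1/7*5 = -1 - 5/7 = -12/7)
L(-132)/E(I(a)) = -132/(-12/7) = -132*(-7/12) = 77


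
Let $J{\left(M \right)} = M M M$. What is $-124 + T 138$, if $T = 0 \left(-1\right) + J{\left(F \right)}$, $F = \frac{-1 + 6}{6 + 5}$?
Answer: $- \frac{147794}{1331} \approx -111.04$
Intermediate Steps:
$F = \frac{5}{11} \approx 0.45455$
$J{\left(M \right)} = M^{3}$ ($J{\left(M \right)} = M^{2} M = M^{3}$)
$T = \frac{125}{1331}$ ($T = 0 \left(-1\right) + \left(\frac{5}{11}\right)^{3} = 0 + \frac{125}{1331} = \frac{125}{1331} \approx 0.093914$)
$-124 + T 138 = -124 + \frac{125}{1331} \cdot 138 = -124 + \frac{17250}{1331} = - \frac{147794}{1331}$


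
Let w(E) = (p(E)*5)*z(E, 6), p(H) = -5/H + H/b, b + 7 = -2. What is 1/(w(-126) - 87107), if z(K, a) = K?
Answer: -1/95952 ≈ -1.0422e-5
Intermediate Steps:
b = -9 (b = -7 - 2 = -9)
p(H) = -5/H - H/9 (p(H) = -5/H + H/(-9) = -5/H + H*(-1/9) = -5/H - H/9)
w(E) = E*(-25/E - 5*E/9) (w(E) = ((-5/E - E/9)*5)*E = (-25/E - 5*E/9)*E = E*(-25/E - 5*E/9))
1/(w(-126) - 87107) = 1/((-25 - 5/9*(-126)**2) - 87107) = 1/((-25 - 5/9*15876) - 87107) = 1/((-25 - 8820) - 87107) = 1/(-8845 - 87107) = 1/(-95952) = -1/95952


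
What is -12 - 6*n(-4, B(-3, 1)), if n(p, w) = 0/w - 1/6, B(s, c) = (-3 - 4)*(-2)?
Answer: -11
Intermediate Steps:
B(s, c) = 14 (B(s, c) = -7*(-2) = 14)
n(p, w) = -⅙ (n(p, w) = 0 - 1*⅙ = 0 - ⅙ = -⅙)
-12 - 6*n(-4, B(-3, 1)) = -12 - 6*(-⅙) = -12 + 1 = -11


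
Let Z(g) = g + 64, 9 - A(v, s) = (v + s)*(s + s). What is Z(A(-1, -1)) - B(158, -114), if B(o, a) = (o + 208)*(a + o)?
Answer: -16035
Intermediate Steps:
A(v, s) = 9 - 2*s*(s + v) (A(v, s) = 9 - (v + s)*(s + s) = 9 - (s + v)*2*s = 9 - 2*s*(s + v))
Z(g) = 64 + g
B(o, a) = (208 + o)*(a + o)
Z(A(-1, -1)) - B(158, -114) = (64 + (9 - 2*(-1)**2 - 2*(-1)*(-1))) - (158**2 + 208*(-114) + 208*158 - 114*158) = (64 + (9 - 2*1 - 2)) - (24964 - 23712 + 32864 - 18012) = (64 + (9 - 2 - 2)) - 1*16104 = (64 + 5) - 16104 = 69 - 16104 = -16035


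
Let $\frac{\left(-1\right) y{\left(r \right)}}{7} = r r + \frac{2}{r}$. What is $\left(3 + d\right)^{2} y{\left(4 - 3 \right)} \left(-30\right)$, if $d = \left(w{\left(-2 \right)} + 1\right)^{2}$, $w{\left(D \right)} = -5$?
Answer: $227430$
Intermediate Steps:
$d = 16$ ($d = \left(-5 + 1\right)^{2} = \left(-4\right)^{2} = 16$)
$y{\left(r \right)} = - \frac{14}{r} - 7 r^{2}$ ($y{\left(r \right)} = - 7 \left(r r + \frac{2}{r}\right) = - 7 \left(r^{2} + \frac{2}{r}\right) = - \frac{14}{r} - 7 r^{2}$)
$\left(3 + d\right)^{2} y{\left(4 - 3 \right)} \left(-30\right) = \left(3 + 16\right)^{2} \frac{7 \left(-2 - \left(4 - 3\right)^{3}\right)}{4 - 3} \left(-30\right) = 19^{2} \frac{7 \left(-2 - \left(4 - 3\right)^{3}\right)}{4 - 3} \left(-30\right) = 361 \frac{7 \left(-2 - 1^{3}\right)}{1} \left(-30\right) = 361 \cdot 7 \cdot 1 \left(-2 - 1\right) \left(-30\right) = 361 \cdot 7 \cdot 1 \left(-3\right) \left(-30\right) = 361 \left(-21\right) \left(-30\right) = \left(-7581\right) \left(-30\right) = 227430$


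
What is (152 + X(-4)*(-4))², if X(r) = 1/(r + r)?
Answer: 93025/4 ≈ 23256.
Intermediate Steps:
X(r) = 1/(2*r)
(152 + X(-4)*(-4))² = (152 + ((½)/(-4))*(-4))² = (152 + ((½)*(-¼))*(-4))² = (152 - ⅛*(-4))² = (152 + ½)² = (305/2)² = 93025/4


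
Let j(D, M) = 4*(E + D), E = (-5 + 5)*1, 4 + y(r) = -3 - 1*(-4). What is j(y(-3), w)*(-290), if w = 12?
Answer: 3480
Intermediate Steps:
y(r) = -3 (y(r) = -4 + (-3 - 1*(-4)) = -4 + (-3 + 4) = -4 + 1 = -3)
E = 0 (E = 0*1 = 0)
j(D, M) = 4*D (j(D, M) = 4*(0 + D) = 4*D)
j(y(-3), w)*(-290) = (4*(-3))*(-290) = -12*(-290) = 3480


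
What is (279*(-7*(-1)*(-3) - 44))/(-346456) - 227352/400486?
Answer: -1153300821/2237915768 ≈ -0.51535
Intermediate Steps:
(279*(-7*(-1)*(-3) - 44))/(-346456) - 227352/400486 = (279*(7*(-3) - 44))*(-1/346456) - 227352*1/400486 = (279*(-21 - 44))*(-1/346456) - 113676/200243 = (279*(-65))*(-1/346456) - 113676/200243 = -18135*(-1/346456) - 113676/200243 = 585/11176 - 113676/200243 = -1153300821/2237915768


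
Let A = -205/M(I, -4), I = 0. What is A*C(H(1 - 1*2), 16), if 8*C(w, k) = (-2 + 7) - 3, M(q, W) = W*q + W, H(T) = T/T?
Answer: 205/16 ≈ 12.813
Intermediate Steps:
H(T) = 1
M(q, W) = W + W*q
C(w, k) = ¼ (C(w, k) = ((-2 + 7) - 3)/8 = (5 - 3)/8 = (⅛)*2 = ¼)
A = 205/4 (A = -205*(-1/(4*(1 + 0))) = -205/((-4*1)) = -205/(-4) = -205*(-¼) = 205/4 ≈ 51.250)
A*C(H(1 - 1*2), 16) = (205/4)*(¼) = 205/16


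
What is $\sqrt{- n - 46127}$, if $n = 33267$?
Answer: $i \sqrt{79394} \approx 281.77 i$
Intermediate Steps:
$\sqrt{- n - 46127} = \sqrt{\left(-1\right) 33267 - 46127} = \sqrt{-33267 - 46127} = \sqrt{-79394} = i \sqrt{79394}$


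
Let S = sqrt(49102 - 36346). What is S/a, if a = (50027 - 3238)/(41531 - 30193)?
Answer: 22676*sqrt(3189)/46789 ≈ 27.368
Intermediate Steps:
a = 46789/11338 ≈ 4.1267
S = 2*sqrt(3189) (S = sqrt(12756) = 2*sqrt(3189) ≈ 112.94)
S/a = (2*sqrt(3189))/(46789/11338) = (2*sqrt(3189))*(11338/46789) = 22676*sqrt(3189)/46789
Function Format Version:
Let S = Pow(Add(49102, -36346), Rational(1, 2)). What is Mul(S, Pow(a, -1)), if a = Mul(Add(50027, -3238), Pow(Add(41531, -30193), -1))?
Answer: Mul(Rational(22676, 46789), Pow(3189, Rational(1, 2))) ≈ 27.368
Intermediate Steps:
a = Rational(46789, 11338) (a = Mul(46789, Pow(11338, -1)) = Mul(46789, Rational(1, 11338)) = Rational(46789, 11338) ≈ 4.1267)
S = Mul(2, Pow(3189, Rational(1, 2))) (S = Pow(12756, Rational(1, 2)) = Mul(2, Pow(3189, Rational(1, 2))) ≈ 112.94)
Mul(S, Pow(a, -1)) = Mul(Mul(2, Pow(3189, Rational(1, 2))), Pow(Rational(46789, 11338), -1)) = Mul(Mul(2, Pow(3189, Rational(1, 2))), Rational(11338, 46789)) = Mul(Rational(22676, 46789), Pow(3189, Rational(1, 2)))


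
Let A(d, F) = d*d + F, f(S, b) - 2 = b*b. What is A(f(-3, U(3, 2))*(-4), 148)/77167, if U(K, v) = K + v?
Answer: 11812/77167 ≈ 0.15307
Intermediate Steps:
f(S, b) = 2 + b² (f(S, b) = 2 + b*b = 2 + b²)
A(d, F) = F + d² (A(d, F) = d² + F = F + d²)
A(f(-3, U(3, 2))*(-4), 148)/77167 = (148 + ((2 + (3 + 2)²)*(-4))²)/77167 = (148 + ((2 + 5²)*(-4))²)*(1/77167) = (148 + ((2 + 25)*(-4))²)*(1/77167) = (148 + (27*(-4))²)*(1/77167) = (148 + (-108)²)*(1/77167) = (148 + 11664)*(1/77167) = 11812*(1/77167) = 11812/77167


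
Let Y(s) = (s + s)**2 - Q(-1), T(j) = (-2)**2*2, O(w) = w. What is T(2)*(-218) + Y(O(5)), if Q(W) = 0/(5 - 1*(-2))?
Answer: -1644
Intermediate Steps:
Q(W) = 0 (Q(W) = 0/(5 + 2) = 0/7 = 0*(1/7) = 0)
T(j) = 8 (T(j) = 4*2 = 8)
Y(s) = 4*s**2 (Y(s) = (s + s)**2 - 1*0 = (2*s)**2 + 0 = 4*s**2 + 0 = 4*s**2)
T(2)*(-218) + Y(O(5)) = 8*(-218) + 4*5**2 = -1744 + 4*25 = -1744 + 100 = -1644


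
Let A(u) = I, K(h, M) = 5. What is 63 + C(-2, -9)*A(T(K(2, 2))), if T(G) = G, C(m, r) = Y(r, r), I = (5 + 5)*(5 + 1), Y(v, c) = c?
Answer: -477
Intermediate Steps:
I = 60 (I = 10*6 = 60)
C(m, r) = r
A(u) = 60
63 + C(-2, -9)*A(T(K(2, 2))) = 63 - 9*60 = 63 - 540 = -477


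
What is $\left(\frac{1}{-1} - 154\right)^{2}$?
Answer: $24025$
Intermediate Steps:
$\left(\frac{1}{-1} - 154\right)^{2} = \left(-1 - 154\right)^{2} = \left(-155\right)^{2} = 24025$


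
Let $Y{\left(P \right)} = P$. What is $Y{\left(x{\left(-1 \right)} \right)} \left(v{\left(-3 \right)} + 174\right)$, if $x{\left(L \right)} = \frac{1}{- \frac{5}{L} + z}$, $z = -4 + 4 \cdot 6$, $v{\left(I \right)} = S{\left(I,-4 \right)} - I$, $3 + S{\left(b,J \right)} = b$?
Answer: $\frac{171}{25} \approx 6.84$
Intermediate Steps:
$S{\left(b,J \right)} = -3 + b$
$v{\left(I \right)} = -3$ ($v{\left(I \right)} = \left(-3 + I\right) - I = -3$)
$z = 20$ ($z = -4 + 24 = 20$)
$x{\left(L \right)} = \frac{1}{20 - \frac{5}{L}}$ ($x{\left(L \right)} = \frac{1}{- \frac{5}{L} + 20} = \frac{1}{20 - \frac{5}{L}}$)
$Y{\left(x{\left(-1 \right)} \right)} \left(v{\left(-3 \right)} + 174\right) = \frac{1}{5} \left(-1\right) \frac{1}{-1 + 4 \left(-1\right)} \left(-3 + 174\right) = \frac{1}{5} \left(-1\right) \frac{1}{-1 - 4} \cdot 171 = \frac{1}{5} \left(-1\right) \frac{1}{-5} \cdot 171 = \frac{1}{5} \left(-1\right) \left(- \frac{1}{5}\right) 171 = \frac{1}{25} \cdot 171 = \frac{171}{25}$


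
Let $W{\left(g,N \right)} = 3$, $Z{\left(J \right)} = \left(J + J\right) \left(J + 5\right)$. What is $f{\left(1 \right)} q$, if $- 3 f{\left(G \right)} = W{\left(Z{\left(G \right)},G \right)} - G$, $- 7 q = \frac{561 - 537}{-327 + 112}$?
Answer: $- \frac{16}{1505} \approx -0.010631$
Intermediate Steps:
$Z{\left(J \right)} = 2 J \left(5 + J\right)$
$q = \frac{24}{1505}$ ($q = - \frac{\left(561 - 537\right) \frac{1}{-327 + 112}}{7} = - \frac{24 \frac{1}{-215}}{7} = - \frac{24 \left(- \frac{1}{215}\right)}{7} = \left(- \frac{1}{7}\right) \left(- \frac{24}{215}\right) = \frac{24}{1505} \approx 0.015947$)
$f{\left(G \right)} = -1 + \frac{G}{3}$ ($f{\left(G \right)} = - \frac{3 - G}{3} = -1 + \frac{G}{3}$)
$f{\left(1 \right)} q = \left(-1 + \frac{1}{3} \cdot 1\right) \frac{24}{1505} = \left(-1 + \frac{1}{3}\right) \frac{24}{1505} = \left(- \frac{2}{3}\right) \frac{24}{1505} = - \frac{16}{1505}$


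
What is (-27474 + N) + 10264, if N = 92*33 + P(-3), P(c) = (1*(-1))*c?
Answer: -14171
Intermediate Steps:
P(c) = -c
N = 3039 (N = 92*33 - 1*(-3) = 3036 + 3 = 3039)
(-27474 + N) + 10264 = (-27474 + 3039) + 10264 = -24435 + 10264 = -14171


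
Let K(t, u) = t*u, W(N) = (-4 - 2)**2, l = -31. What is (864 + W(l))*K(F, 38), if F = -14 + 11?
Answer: -102600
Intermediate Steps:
F = -3
W(N) = 36 (W(N) = (-6)**2 = 36)
(864 + W(l))*K(F, 38) = (864 + 36)*(-3*38) = 900*(-114) = -102600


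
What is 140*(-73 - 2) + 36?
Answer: -10464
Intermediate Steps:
140*(-73 - 2) + 36 = 140*(-75) + 36 = -10500 + 36 = -10464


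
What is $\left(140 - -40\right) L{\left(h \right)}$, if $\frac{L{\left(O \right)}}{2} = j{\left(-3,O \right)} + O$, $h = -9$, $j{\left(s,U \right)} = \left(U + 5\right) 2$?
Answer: $-6120$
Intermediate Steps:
$j{\left(s,U \right)} = 10 + 2 U$ ($j{\left(s,U \right)} = \left(5 + U\right) 2 = 10 + 2 U$)
$L{\left(O \right)} = 20 + 6 O$ ($L{\left(O \right)} = 2 \left(\left(10 + 2 O\right) + O\right) = 2 \left(10 + 3 O\right) = 20 + 6 O$)
$\left(140 - -40\right) L{\left(h \right)} = \left(140 - -40\right) \left(20 + 6 \left(-9\right)\right) = \left(140 + \left(-28 + 68\right)\right) \left(20 - 54\right) = \left(140 + 40\right) \left(-34\right) = 180 \left(-34\right) = -6120$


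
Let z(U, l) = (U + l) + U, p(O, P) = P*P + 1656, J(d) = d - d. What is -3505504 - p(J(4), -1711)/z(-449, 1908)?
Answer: -3543488217/1010 ≈ -3.5084e+6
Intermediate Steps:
J(d) = 0
p(O, P) = 1656 + P² (p(O, P) = P² + 1656 = 1656 + P²)
z(U, l) = l + 2*U
-3505504 - p(J(4), -1711)/z(-449, 1908) = -3505504 - (1656 + (-1711)²)/(1908 + 2*(-449)) = -3505504 - (1656 + 2927521)/(1908 - 898) = -3505504 - 2929177/1010 = -3543488217/1010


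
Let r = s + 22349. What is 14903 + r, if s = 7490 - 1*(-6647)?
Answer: 51389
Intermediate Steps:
s = 14137 (s = 7490 + 6647 = 14137)
r = 36486 (r = 14137 + 22349 = 36486)
14903 + r = 14903 + 36486 = 51389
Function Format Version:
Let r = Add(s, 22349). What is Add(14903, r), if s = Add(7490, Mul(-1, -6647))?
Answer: 51389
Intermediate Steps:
s = 14137 (s = Add(7490, 6647) = 14137)
r = 36486 (r = Add(14137, 22349) = 36486)
Add(14903, r) = Add(14903, 36486) = 51389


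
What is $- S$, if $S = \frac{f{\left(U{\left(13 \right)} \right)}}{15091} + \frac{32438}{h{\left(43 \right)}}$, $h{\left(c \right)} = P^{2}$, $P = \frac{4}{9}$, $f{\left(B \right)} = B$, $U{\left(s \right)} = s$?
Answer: $- \frac{19825635353}{120728} \approx -1.6422 \cdot 10^{5}$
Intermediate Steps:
$P = \frac{4}{9}$ ($P = 4 \cdot \frac{1}{9} = \frac{4}{9} \approx 0.44444$)
$h{\left(c \right)} = \frac{16}{81}$ ($h{\left(c \right)} = \left(\frac{4}{9}\right)^{2} = \frac{16}{81}$)
$S = \frac{19825635353}{120728}$ ($S = \frac{13}{15091} + \frac{32438}{\frac{16}{81}} = 13 \cdot \frac{1}{15091} + 32438 \cdot \frac{81}{16} = \frac{13}{15091} + \frac{1313739}{8} = \frac{19825635353}{120728} \approx 1.6422 \cdot 10^{5}$)
$- S = \left(-1\right) \frac{19825635353}{120728} = - \frac{19825635353}{120728}$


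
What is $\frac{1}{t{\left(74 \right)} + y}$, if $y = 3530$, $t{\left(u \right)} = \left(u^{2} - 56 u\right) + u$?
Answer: $\frac{1}{4936} \approx 0.00020259$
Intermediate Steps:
$t{\left(u \right)} = u^{2} - 55 u$
$\frac{1}{t{\left(74 \right)} + y} = \frac{1}{74 \left(-55 + 74\right) + 3530} = \frac{1}{74 \cdot 19 + 3530} = \frac{1}{1406 + 3530} = \frac{1}{4936}$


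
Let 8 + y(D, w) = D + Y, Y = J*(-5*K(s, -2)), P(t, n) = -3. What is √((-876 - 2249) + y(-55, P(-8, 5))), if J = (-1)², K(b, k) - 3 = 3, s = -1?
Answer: I*√3218 ≈ 56.727*I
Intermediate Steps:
K(b, k) = 6 (K(b, k) = 3 + 3 = 6)
J = 1
Y = -30 (Y = 1*(-5*6) = 1*(-30) = -30)
y(D, w) = -38 + D (y(D, w) = -8 + (D - 30) = -8 + (-30 + D) = -38 + D)
√((-876 - 2249) + y(-55, P(-8, 5))) = √((-876 - 2249) + (-38 - 55)) = √(-3125 - 93) = √(-3218) = I*√3218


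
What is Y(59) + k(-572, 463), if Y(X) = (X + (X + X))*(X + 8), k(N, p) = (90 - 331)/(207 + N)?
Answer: 4328776/365 ≈ 11860.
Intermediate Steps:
k(N, p) = -241/(207 + N)
Y(X) = 3*X*(8 + X) (Y(X) = (X + 2*X)*(8 + X) = (3*X)*(8 + X) = 3*X*(8 + X))
Y(59) + k(-572, 463) = 3*59*(8 + 59) - 241/(207 - 572) = 3*59*67 - 241/(-365) = 11859 - 241*(-1/365) = 11859 + 241/365 = 4328776/365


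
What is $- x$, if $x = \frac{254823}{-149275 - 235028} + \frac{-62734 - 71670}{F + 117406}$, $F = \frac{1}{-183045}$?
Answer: $\frac{4976969726608309}{2752964951140169} \approx 1.8079$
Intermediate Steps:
$F = - \frac{1}{183045} \approx -5.4631 \cdot 10^{-6}$
$x = - \frac{4976969726608309}{2752964951140169}$ ($x = \frac{254823}{-149275 - 235028} + \frac{-62734 - 71670}{- \frac{1}{183045} + 117406} = \frac{254823}{-384303} - \frac{134404}{\frac{21490581269}{183045}} = 254823 \left(- \frac{1}{384303}\right) - \frac{24601980180}{21490581269} = - \frac{84941}{128101} - \frac{24601980180}{21490581269} = - \frac{4976969726608309}{2752964951140169} \approx -1.8079$)
$- x = \left(-1\right) \left(- \frac{4976969726608309}{2752964951140169}\right) = \frac{4976969726608309}{2752964951140169}$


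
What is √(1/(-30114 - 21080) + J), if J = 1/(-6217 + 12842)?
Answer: √604641327290/67832050 ≈ 0.011463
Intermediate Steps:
J = 1/6625 ≈ 0.00015094
√(1/(-30114 - 21080) + J) = √(1/(-30114 - 21080) + 1/6625) = √(1/(-51194) + 1/6625) = √(-1/51194 + 1/6625) = √(44569/339160250) = √604641327290/67832050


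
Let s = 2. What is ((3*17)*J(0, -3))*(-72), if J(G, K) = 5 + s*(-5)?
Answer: 18360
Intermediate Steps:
J(G, K) = -5 (J(G, K) = 5 + 2*(-5) = 5 - 10 = -5)
((3*17)*J(0, -3))*(-72) = ((3*17)*(-5))*(-72) = (51*(-5))*(-72) = -255*(-72) = 18360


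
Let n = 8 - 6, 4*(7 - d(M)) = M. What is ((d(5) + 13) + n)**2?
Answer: 6889/16 ≈ 430.56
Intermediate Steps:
d(M) = 7 - M/4
n = 2
((d(5) + 13) + n)**2 = (((7 - 1/4*5) + 13) + 2)**2 = (((7 - 5/4) + 13) + 2)**2 = ((23/4 + 13) + 2)**2 = (75/4 + 2)**2 = (83/4)**2 = 6889/16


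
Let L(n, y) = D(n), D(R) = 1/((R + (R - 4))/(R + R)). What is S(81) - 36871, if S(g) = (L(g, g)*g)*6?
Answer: -2873443/79 ≈ -36373.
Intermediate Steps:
D(R) = 2*R/(-4 + 2*R) (D(R) = 1/((R + (-4 + R))/((2*R))) = 1/((-4 + 2*R)*(1/(2*R))) = 1/((-4 + 2*R)/(2*R)) = 2*R/(-4 + 2*R))
L(n, y) = n/(-2 + n)
S(g) = 6*g**2/(-2 + g) (S(g) = ((g/(-2 + g))*g)*6 = (g**2/(-2 + g))*6 = 6*g**2/(-2 + g))
S(81) - 36871 = 6*81**2/(-2 + 81) - 36871 = 6*6561/79 - 36871 = 6*6561*(1/79) - 36871 = 39366/79 - 36871 = -2873443/79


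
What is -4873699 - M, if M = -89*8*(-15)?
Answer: -4884379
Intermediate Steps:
M = 10680 (M = -712*(-15) = 10680)
-4873699 - M = -4873699 - 1*10680 = -4873699 - 10680 = -4884379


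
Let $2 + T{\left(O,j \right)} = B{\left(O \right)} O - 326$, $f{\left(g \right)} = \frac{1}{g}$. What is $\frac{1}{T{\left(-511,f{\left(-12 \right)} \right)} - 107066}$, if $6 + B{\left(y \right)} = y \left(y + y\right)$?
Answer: $- \frac{1}{266969990} \approx -3.7457 \cdot 10^{-9}$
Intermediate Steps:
$B{\left(y \right)} = -6 + 2 y^{2}$ ($B{\left(y \right)} = -6 + y \left(y + y\right) = -6 + y 2 y = -6 + 2 y^{2}$)
$T{\left(O,j \right)} = -328 + O \left(-6 + 2 O^{2}\right)$ ($T{\left(O,j \right)} = -2 + \left(\left(-6 + 2 O^{2}\right) O - 326\right) = -2 + \left(O \left(-6 + 2 O^{2}\right) - 326\right) = -2 + \left(-326 + O \left(-6 + 2 O^{2}\right)\right) = -328 + O \left(-6 + 2 O^{2}\right)$)
$\frac{1}{T{\left(-511,f{\left(-12 \right)} \right)} - 107066} = \frac{1}{\left(-328 + 2 \left(-511\right) \left(-3 + \left(-511\right)^{2}\right)\right) - 107066} = \frac{1}{\left(-328 + 2 \left(-511\right) \left(-3 + 261121\right)\right) - 107066} = \frac{1}{\left(-328 + 2 \left(-511\right) 261118\right) - 107066} = \frac{1}{\left(-328 - 266862596\right) - 107066} = \frac{1}{-266862924 - 107066} = \frac{1}{-266969990} = - \frac{1}{266969990}$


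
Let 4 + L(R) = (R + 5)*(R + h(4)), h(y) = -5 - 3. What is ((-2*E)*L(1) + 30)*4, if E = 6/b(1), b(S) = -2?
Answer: -984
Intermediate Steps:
h(y) = -8
E = -3 (E = 6/(-2) = 6*(-½) = -3)
L(R) = -4 + (-8 + R)*(5 + R) (L(R) = -4 + (R + 5)*(R - 8) = -4 + (5 + R)*(-8 + R) = -4 + (-8 + R)*(5 + R))
((-2*E)*L(1) + 30)*4 = ((-2*(-3))*(-44 + 1² - 3*1) + 30)*4 = (6*(-44 + 1 - 3) + 30)*4 = (6*(-46) + 30)*4 = (-276 + 30)*4 = -246*4 = -984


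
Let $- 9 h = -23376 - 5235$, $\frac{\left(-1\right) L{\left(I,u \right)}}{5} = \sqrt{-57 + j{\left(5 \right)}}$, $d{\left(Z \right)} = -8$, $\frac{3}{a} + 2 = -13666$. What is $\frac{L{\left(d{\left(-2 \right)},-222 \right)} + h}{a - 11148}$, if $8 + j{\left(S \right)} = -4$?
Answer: $- \frac{1316684}{4617299} + \frac{22780 i \sqrt{69}}{50790289} \approx -0.28516 + 0.0037256 i$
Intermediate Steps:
$a = - \frac{1}{4556}$ ($a = \frac{3}{-2 - 13666} = \frac{3}{-13668} = 3 \left(- \frac{1}{13668}\right) = - \frac{1}{4556} \approx -0.00021949$)
$j{\left(S \right)} = -12$ ($j{\left(S \right)} = -8 - 4 = -12$)
$L{\left(I,u \right)} = - 5 i \sqrt{69}$ ($L{\left(I,u \right)} = - 5 \sqrt{-57 - 12} = - 5 \sqrt{-69} = - 5 i \sqrt{69}$)
$h = 3179$ ($h = - \frac{-23376 - 5235}{9} = \left(- \frac{1}{9}\right) \left(-28611\right) = 3179$)
$\frac{L{\left(d{\left(-2 \right)},-222 \right)} + h}{a - 11148} = \frac{- 5 i \sqrt{69} + 3179}{- \frac{1}{4556} - 11148} = \frac{3179 - 5 i \sqrt{69}}{- \frac{50790289}{4556}} = \left(3179 - 5 i \sqrt{69}\right) \left(- \frac{4556}{50790289}\right) = - \frac{1316684}{4617299} + \frac{22780 i \sqrt{69}}{50790289}$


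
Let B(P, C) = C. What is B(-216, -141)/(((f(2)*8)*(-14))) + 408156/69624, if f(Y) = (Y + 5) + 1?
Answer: 15646865/2599296 ≈ 6.0197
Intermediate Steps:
f(Y) = 6 + Y (f(Y) = (5 + Y) + 1 = 6 + Y)
B(-216, -141)/(((f(2)*8)*(-14))) + 408156/69624 = -141*(-1/(112*(6 + 2))) + 408156/69624 = -141/((8*8)*(-14)) + 408156*(1/69624) = -141/(64*(-14)) + 34013/5802 = -141/(-896) + 34013/5802 = -141*(-1/896) + 34013/5802 = 141/896 + 34013/5802 = 15646865/2599296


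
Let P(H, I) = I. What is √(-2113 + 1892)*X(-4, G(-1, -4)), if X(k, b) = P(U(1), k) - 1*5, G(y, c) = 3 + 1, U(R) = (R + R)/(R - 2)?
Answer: -9*I*√221 ≈ -133.79*I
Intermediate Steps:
U(R) = 2*R/(-2 + R) (U(R) = (2*R)/(-2 + R) = 2*R/(-2 + R))
G(y, c) = 4
X(k, b) = -5 + k (X(k, b) = k - 1*5 = k - 5 = -5 + k)
√(-2113 + 1892)*X(-4, G(-1, -4)) = √(-2113 + 1892)*(-5 - 4) = √(-221)*(-9) = (I*√221)*(-9) = -9*I*√221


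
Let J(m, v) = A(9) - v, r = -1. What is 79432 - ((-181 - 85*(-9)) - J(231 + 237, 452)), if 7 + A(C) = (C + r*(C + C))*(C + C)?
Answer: 78227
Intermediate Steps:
A(C) = -7 - 2*C² (A(C) = -7 + (C - (C + C))*(C + C) = -7 + (C - 2*C)*(2*C) = -7 + (-C)*(2*C) = -7 - 2*C²)
J(m, v) = -169 - v (J(m, v) = (-7 - 2*9²) - v = (-7 - 2*81) - v = (-7 - 162) - v = -169 - v)
79432 - ((-181 - 85*(-9)) - J(231 + 237, 452)) = 79432 - ((-181 - 85*(-9)) - (-169 - 1*452)) = 79432 - ((-181 + 765) - (-169 - 452)) = 79432 - (584 - 1*(-621)) = 79432 - (584 + 621) = 79432 - 1*1205 = 79432 - 1205 = 78227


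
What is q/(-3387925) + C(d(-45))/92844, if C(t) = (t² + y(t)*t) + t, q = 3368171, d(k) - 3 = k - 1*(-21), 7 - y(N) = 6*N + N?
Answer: -53708014879/52424751450 ≈ -1.0245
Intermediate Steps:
y(N) = 7 - 7*N (y(N) = 7 - (6*N + N) = 7 - 7*N)
d(k) = 24 + k (d(k) = 3 + (k - 1*(-21)) = 3 + (k + 21) = 3 + (21 + k) = 24 + k)
C(t) = t + t² + t*(7 - 7*t) (C(t) = (t² + (7 - 7*t)*t) + t = (t² + t*(7 - 7*t)) + t = t + t² + t*(7 - 7*t))
q/(-3387925) + C(d(-45))/92844 = 3368171/(-3387925) + (2*(24 - 45)*(4 - 3*(24 - 45)))/92844 = 3368171*(-1/3387925) + (2*(-21)*(4 - 3*(-21)))*(1/92844) = -3368171/3387925 + (2*(-21)*(4 + 63))*(1/92844) = -3368171/3387925 + (2*(-21)*67)*(1/92844) = -3368171/3387925 - 2814*1/92844 = -3368171/3387925 - 469/15474 = -53708014879/52424751450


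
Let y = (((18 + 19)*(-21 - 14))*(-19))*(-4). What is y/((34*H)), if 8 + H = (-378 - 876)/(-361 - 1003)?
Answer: 3051020/7463 ≈ 408.82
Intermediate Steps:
H = -439/62 (H = -8 + (-378 - 876)/(-361 - 1003) = -8 - 1254/(-1364) = -8 - 1254*(-1/1364) = -8 + 57/62 = -439/62 ≈ -7.0806)
y = -98420 (y = ((37*(-35))*(-19))*(-4) = -1295*(-19)*(-4) = 24605*(-4) = -98420)
y/((34*H)) = -98420/(34*(-439/62)) = -98420/(-7463/31) = -98420*(-31/7463) = 3051020/7463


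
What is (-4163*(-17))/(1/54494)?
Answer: 3856594874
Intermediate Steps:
(-4163*(-17))/(1/54494) = 70771/(1/54494) = 70771*54494 = 3856594874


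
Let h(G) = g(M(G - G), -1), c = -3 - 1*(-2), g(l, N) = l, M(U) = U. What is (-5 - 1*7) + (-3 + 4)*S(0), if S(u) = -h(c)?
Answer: -12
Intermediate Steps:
c = -1 (c = -3 + 2 = -1)
h(G) = 0 (h(G) = G - G = 0)
S(u) = 0 (S(u) = -1*0 = 0)
(-5 - 1*7) + (-3 + 4)*S(0) = (-5 - 1*7) + (-3 + 4)*0 = (-5 - 7) + 1*0 = -12 + 0 = -12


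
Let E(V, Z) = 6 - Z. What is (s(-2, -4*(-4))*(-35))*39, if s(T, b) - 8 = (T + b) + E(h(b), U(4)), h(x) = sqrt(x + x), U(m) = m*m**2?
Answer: 49140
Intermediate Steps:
U(m) = m**3
h(x) = sqrt(2)*sqrt(x) (h(x) = sqrt(2*x) = sqrt(2)*sqrt(x))
s(T, b) = -50 + T + b (s(T, b) = 8 + ((T + b) + (6 - 1*4**3)) = 8 + ((T + b) + (6 - 1*64)) = 8 + ((T + b) + (6 - 64)) = 8 + ((T + b) - 58) = 8 + (-58 + T + b) = -50 + T + b)
(s(-2, -4*(-4))*(-35))*39 = ((-50 - 2 - 4*(-4))*(-35))*39 = ((-50 - 2 + 16)*(-35))*39 = -36*(-35)*39 = 1260*39 = 49140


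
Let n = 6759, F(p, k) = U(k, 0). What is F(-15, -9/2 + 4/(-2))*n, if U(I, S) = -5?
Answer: -33795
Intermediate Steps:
F(p, k) = -5
F(-15, -9/2 + 4/(-2))*n = -5*6759 = -33795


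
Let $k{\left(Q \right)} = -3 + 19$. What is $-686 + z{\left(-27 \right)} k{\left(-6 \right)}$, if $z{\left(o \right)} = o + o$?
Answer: $-1550$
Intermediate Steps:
$z{\left(o \right)} = 2 o$
$k{\left(Q \right)} = 16$
$-686 + z{\left(-27 \right)} k{\left(-6 \right)} = -686 + 2 \left(-27\right) 16 = -686 - 864 = -1550$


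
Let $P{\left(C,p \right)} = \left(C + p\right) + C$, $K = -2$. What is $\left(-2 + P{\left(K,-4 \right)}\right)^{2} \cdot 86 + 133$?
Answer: $8733$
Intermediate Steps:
$P{\left(C,p \right)} = p + 2 C$
$\left(-2 + P{\left(K,-4 \right)}\right)^{2} \cdot 86 + 133 = \left(-2 + \left(-4 + 2 \left(-2\right)\right)\right)^{2} \cdot 86 + 133 = \left(-2 - 8\right)^{2} \cdot 86 + 133 = \left(-10\right)^{2} \cdot 86 + 133 = 100 \cdot 86 + 133 = 8600 + 133 = 8733$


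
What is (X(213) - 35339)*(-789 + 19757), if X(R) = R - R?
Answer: -670310152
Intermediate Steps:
X(R) = 0
(X(213) - 35339)*(-789 + 19757) = (0 - 35339)*(-789 + 19757) = -35339*18968 = -670310152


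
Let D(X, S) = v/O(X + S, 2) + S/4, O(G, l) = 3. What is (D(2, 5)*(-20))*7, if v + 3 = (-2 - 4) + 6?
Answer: -35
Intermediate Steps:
v = -3 (v = -3 + ((-2 - 4) + 6) = -3 + (-6 + 6) = -3 + 0 = -3)
D(X, S) = -1 + S/4 (D(X, S) = -3/3 + S/4 = -3*1/3 + S*(1/4) = -1 + S/4)
(D(2, 5)*(-20))*7 = ((-1 + (1/4)*5)*(-20))*7 = ((-1 + 5/4)*(-20))*7 = ((1/4)*(-20))*7 = -5*7 = -35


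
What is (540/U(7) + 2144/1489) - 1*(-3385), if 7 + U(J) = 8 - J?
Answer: 4908399/1489 ≈ 3296.4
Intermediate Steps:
U(J) = 1 - J (U(J) = -7 + (8 - J) = 1 - J)
(540/U(7) + 2144/1489) - 1*(-3385) = (540/(1 - 1*7) + 2144/1489) - 1*(-3385) = (540/(1 - 7) + 2144*(1/1489)) + 3385 = (540/(-6) + 2144/1489) + 3385 = (540*(-⅙) + 2144/1489) + 3385 = (-90 + 2144/1489) + 3385 = -131866/1489 + 3385 = 4908399/1489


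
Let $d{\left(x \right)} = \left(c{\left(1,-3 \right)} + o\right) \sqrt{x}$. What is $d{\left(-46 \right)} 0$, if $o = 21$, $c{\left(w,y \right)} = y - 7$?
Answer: $0$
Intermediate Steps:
$c{\left(w,y \right)} = -7 + y$
$d{\left(x \right)} = 11 \sqrt{x}$ ($d{\left(x \right)} = \left(\left(-7 - 3\right) + 21\right) \sqrt{x} = \left(-10 + 21\right) \sqrt{x} = 11 \sqrt{x}$)
$d{\left(-46 \right)} 0 = 11 \sqrt{-46} \cdot 0 = 11 i \sqrt{46} \cdot 0 = 0$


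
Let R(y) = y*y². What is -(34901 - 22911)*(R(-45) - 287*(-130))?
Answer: 645241850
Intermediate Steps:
R(y) = y³
-(34901 - 22911)*(R(-45) - 287*(-130)) = -(34901 - 22911)*((-45)³ - 287*(-130)) = -11990*(-91125 + 37310) = -11990*(-53815) = -1*(-645241850) = 645241850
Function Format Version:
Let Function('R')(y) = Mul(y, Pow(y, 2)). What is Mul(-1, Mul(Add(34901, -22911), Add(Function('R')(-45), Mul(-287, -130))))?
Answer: 645241850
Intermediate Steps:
Function('R')(y) = Pow(y, 3)
Mul(-1, Mul(Add(34901, -22911), Add(Function('R')(-45), Mul(-287, -130)))) = Mul(-1, Mul(Add(34901, -22911), Add(Pow(-45, 3), Mul(-287, -130)))) = Mul(-1, Mul(11990, Add(-91125, 37310))) = Mul(-1, Mul(11990, -53815)) = Mul(-1, -645241850) = 645241850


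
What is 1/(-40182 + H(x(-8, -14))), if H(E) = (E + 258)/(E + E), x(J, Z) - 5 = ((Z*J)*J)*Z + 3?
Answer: -4184/168119353 ≈ -2.4887e-5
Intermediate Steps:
x(J, Z) = 8 + J²*Z² (x(J, Z) = 5 + (((Z*J)*J)*Z + 3) = 5 + (((J*Z)*J)*Z + 3) = 5 + ((Z*J²)*Z + 3) = 5 + (J²*Z² + 3) = 5 + (3 + J²*Z²) = 8 + J²*Z²)
H(E) = (258 + E)/(2*E) (H(E) = (258 + E)/((2*E)) = (258 + E)*(1/(2*E)) = (258 + E)/(2*E))
1/(-40182 + H(x(-8, -14))) = 1/(-40182 + (258 + (8 + (-8)²*(-14)²))/(2*(8 + (-8)²*(-14)²))) = 1/(-40182 + (258 + (8 + 64*196))/(2*(8 + 64*196))) = 1/(-40182 + (258 + (8 + 12544))/(2*(8 + 12544))) = 1/(-40182 + (½)*(258 + 12552)/12552) = 1/(-40182 + (½)*(1/12552)*12810) = 1/(-40182 + 2135/4184) = 1/(-168119353/4184) = -4184/168119353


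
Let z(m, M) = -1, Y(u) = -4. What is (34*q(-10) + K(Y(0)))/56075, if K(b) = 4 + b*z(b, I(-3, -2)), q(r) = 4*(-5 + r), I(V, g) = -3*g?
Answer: -2032/56075 ≈ -0.036237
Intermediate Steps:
q(r) = -20 + 4*r
K(b) = 4 - b (K(b) = 4 + b*(-1) = 4 - b)
(34*q(-10) + K(Y(0)))/56075 = (34*(-20 + 4*(-10)) + (4 - 1*(-4)))/56075 = (34*(-20 - 40) + (4 + 4))*(1/56075) = (34*(-60) + 8)*(1/56075) = (-2040 + 8)*(1/56075) = -2032*1/56075 = -2032/56075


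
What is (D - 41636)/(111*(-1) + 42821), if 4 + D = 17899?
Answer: -23741/42710 ≈ -0.55587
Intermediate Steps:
D = 17895 (D = -4 + 17899 = 17895)
(D - 41636)/(111*(-1) + 42821) = (17895 - 41636)/(111*(-1) + 42821) = -23741/(-111 + 42821) = -23741/42710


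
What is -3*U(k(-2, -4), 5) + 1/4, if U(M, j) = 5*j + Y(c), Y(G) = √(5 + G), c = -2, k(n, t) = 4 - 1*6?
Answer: -299/4 - 3*√3 ≈ -79.946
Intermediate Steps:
k(n, t) = -2 (k(n, t) = 4 - 6 = -2)
U(M, j) = √3 + 5*j (U(M, j) = 5*j + √(5 - 2) = 5*j + √3 = √3 + 5*j)
-3*U(k(-2, -4), 5) + 1/4 = -3*(√3 + 5*5) + 1/4 = -3*(√3 + 25) + ¼ = -3*(25 + √3) + ¼ = (-75 - 3*√3) + ¼ = -299/4 - 3*√3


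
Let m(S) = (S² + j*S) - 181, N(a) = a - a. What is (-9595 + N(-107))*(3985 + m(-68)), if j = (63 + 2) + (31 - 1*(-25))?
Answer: -1919000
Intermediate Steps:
j = 121 (j = 65 + (31 + 25) = 65 + 56 = 121)
N(a) = 0
m(S) = -181 + S² + 121*S (m(S) = (S² + 121*S) - 181 = -181 + S² + 121*S)
(-9595 + N(-107))*(3985 + m(-68)) = (-9595 + 0)*(3985 + (-181 + (-68)² + 121*(-68))) = -9595*(3985 + (-181 + 4624 - 8228)) = -9595*(3985 - 3785) = -9595*200 = -1919000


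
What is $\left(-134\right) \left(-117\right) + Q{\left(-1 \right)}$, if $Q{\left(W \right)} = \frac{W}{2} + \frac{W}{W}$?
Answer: $\frac{31357}{2} \approx 15679.0$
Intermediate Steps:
$Q{\left(W \right)} = 1 + \frac{W}{2}$ ($Q{\left(W \right)} = W \frac{1}{2} + 1 = \frac{W}{2} + 1 = 1 + \frac{W}{2}$)
$\left(-134\right) \left(-117\right) + Q{\left(-1 \right)} = \left(-134\right) \left(-117\right) + \left(1 + \frac{1}{2} \left(-1\right)\right) = 15678 + \left(1 - \frac{1}{2}\right) = 15678 + \frac{1}{2} = \frac{31357}{2}$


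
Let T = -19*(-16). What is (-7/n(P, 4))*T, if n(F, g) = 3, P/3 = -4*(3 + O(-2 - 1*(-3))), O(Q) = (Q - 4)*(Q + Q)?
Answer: -2128/3 ≈ -709.33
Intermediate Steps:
O(Q) = 2*Q*(-4 + Q) (O(Q) = (-4 + Q)*(2*Q) = 2*Q*(-4 + Q))
T = 304
P = 36 (P = 3*(-4*(3 + 2*(-2 - 1*(-3))*(-4 + (-2 - 1*(-3))))) = 3*(-4*(3 + 2*(-2 + 3)*(-4 + (-2 + 3)))) = 3*(-4*(3 + 2*1*(-4 + 1))) = 3*(-4*(3 + 2*1*(-3))) = 3*(-4*(3 - 6)) = 3*(-4*(-3)) = 3*12 = 36)
(-7/n(P, 4))*T = -7/3*304 = -2128/3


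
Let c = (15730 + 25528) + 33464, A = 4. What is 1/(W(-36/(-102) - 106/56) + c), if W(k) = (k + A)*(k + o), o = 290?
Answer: 226576/17090998369 ≈ 1.3257e-5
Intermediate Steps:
W(k) = (4 + k)*(290 + k) (W(k) = (k + 4)*(k + 290) = (4 + k)*(290 + k))
c = 74722 (c = 41258 + 33464 = 74722)
1/(W(-36/(-102) - 106/56) + c) = 1/((1160 + (-36/(-102) - 106/56)² + 294*(-36/(-102) - 106/56)) + 74722) = 1/((1160 + (-36*(-1/102) - 106*1/56)² + 294*(-36*(-1/102) - 106*1/56)) + 74722) = 1/((1160 + (6/17 - 53/28)² + 294*(6/17 - 53/28)) + 74722) = 1/((1160 + (-733/476)² + 294*(-733/476)) + 74722) = 1/((1160 + 537289/226576 - 15393/34) + 74722) = 1/(160786497/226576 + 74722) = 1/(17090998369/226576) = 226576/17090998369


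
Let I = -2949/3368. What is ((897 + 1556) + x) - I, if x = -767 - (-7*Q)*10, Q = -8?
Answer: 3795317/3368 ≈ 1126.9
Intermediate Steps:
I = -2949/3368 (I = -2949*1/3368 = -2949/3368 ≈ -0.87559)
x = -1327 (x = -767 - (-7*(-8))*10 = -767 - 56*10 = -767 - 1*560 = -767 - 560 = -1327)
((897 + 1556) + x) - I = ((897 + 1556) - 1327) - 1*(-2949/3368) = (2453 - 1327) + 2949/3368 = 1126 + 2949/3368 = 3795317/3368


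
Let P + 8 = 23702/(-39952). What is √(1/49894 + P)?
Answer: 3*I*√59280007230828670/249170636 ≈ 2.9314*I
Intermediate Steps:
P = -171659/19976 (P = -8 + 23702/(-39952) = -8 + 23702*(-1/39952) = -8 - 11851/19976 = -171659/19976 ≈ -8.5933)
√(1/49894 + P) = √(1/49894 - 171659/19976) = √(-4282367085/498341272) = 3*I*√59280007230828670/249170636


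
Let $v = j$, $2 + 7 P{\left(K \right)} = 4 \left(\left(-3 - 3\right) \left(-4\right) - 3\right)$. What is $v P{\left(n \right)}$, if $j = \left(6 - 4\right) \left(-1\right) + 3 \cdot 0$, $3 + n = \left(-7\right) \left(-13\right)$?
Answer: $- \frac{164}{7} \approx -23.429$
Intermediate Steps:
$n = 88$ ($n = -3 - -91 = -3 + 91 = 88$)
$P{\left(K \right)} = \frac{82}{7}$ ($P{\left(K \right)} = - \frac{2}{7} + \frac{4 \left(\left(-3 - 3\right) \left(-4\right) - 3\right)}{7} = - \frac{2}{7} + \frac{4 \left(\left(-6\right) \left(-4\right) - 3\right)}{7} = - \frac{2}{7} + \frac{4 \left(24 - 3\right)}{7} = - \frac{2}{7} + \frac{4 \cdot 21}{7} = - \frac{2}{7} + \frac{1}{7} \cdot 84 = - \frac{2}{7} + 12 = \frac{82}{7}$)
$j = -2$ ($j = 2 \left(-1\right) + 0 = -2 + 0 = -2$)
$v = -2$
$v P{\left(n \right)} = \left(-2\right) \frac{82}{7} = - \frac{164}{7}$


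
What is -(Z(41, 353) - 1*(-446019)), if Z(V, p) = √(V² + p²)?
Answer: -446019 - √126290 ≈ -4.4637e+5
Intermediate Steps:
-(Z(41, 353) - 1*(-446019)) = -(√(41² + 353²) - 1*(-446019)) = -(√(1681 + 124609) + 446019) = -(√126290 + 446019) = -(446019 + √126290) = -446019 - √126290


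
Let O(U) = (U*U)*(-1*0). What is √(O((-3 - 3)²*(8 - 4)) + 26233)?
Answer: √26233 ≈ 161.97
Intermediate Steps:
O(U) = 0 (O(U) = U²*0 = 0)
√(O((-3 - 3)²*(8 - 4)) + 26233) = √(0 + 26233) = √26233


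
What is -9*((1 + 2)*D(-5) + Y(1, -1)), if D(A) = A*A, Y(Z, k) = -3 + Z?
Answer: -657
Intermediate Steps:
D(A) = A**2
-9*((1 + 2)*D(-5) + Y(1, -1)) = -9*((1 + 2)*(-5)**2 + (-3 + 1)) = -9*(3*25 - 2) = -9*(75 - 2) = -9*73 = -657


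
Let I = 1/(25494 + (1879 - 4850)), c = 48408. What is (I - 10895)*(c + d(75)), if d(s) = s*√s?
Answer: -11878746370272/22523 - 92020531500*√3/22523 ≈ -5.3448e+8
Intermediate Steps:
d(s) = s^(3/2)
I = 1/22523 (I = 1/(25494 - 2971) = 1/22523 ≈ 4.4399e-5)
(I - 10895)*(c + d(75)) = (1/22523 - 10895)*(48408 + 75^(3/2)) = -245388084*(48408 + 375*√3)/22523 = -11878746370272/22523 - 92020531500*√3/22523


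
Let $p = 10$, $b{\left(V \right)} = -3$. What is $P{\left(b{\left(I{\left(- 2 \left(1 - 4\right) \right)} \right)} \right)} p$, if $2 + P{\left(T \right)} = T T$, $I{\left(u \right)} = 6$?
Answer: $70$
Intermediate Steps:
$P{\left(T \right)} = -2 + T^{2}$ ($P{\left(T \right)} = -2 + T T = -2 + T^{2}$)
$P{\left(b{\left(I{\left(- 2 \left(1 - 4\right) \right)} \right)} \right)} p = \left(-2 + \left(-3\right)^{2}\right) 10 = \left(-2 + 9\right) 10 = 7 \cdot 10 = 70$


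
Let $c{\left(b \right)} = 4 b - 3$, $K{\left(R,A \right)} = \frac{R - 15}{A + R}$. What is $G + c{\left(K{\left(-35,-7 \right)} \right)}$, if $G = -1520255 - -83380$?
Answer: $- \frac{30174338}{21} \approx -1.4369 \cdot 10^{6}$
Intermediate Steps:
$K{\left(R,A \right)} = \frac{-15 + R}{A + R}$
$c{\left(b \right)} = -3 + 4 b$
$G = -1436875$ ($G = -1520255 + 83380 = -1436875$)
$G + c{\left(K{\left(-35,-7 \right)} \right)} = -1436875 - \left(3 - 4 \frac{-15 - 35}{-7 - 35}\right) = -1436875 - \left(3 - 4 \frac{1}{-42} \left(-50\right)\right) = -1436875 - \left(3 - 4 \left(\left(- \frac{1}{42}\right) \left(-50\right)\right)\right) = -1436875 + \left(-3 + 4 \cdot \frac{25}{21}\right) = -1436875 + \left(-3 + \frac{100}{21}\right) = -1436875 + \frac{37}{21} = - \frac{30174338}{21}$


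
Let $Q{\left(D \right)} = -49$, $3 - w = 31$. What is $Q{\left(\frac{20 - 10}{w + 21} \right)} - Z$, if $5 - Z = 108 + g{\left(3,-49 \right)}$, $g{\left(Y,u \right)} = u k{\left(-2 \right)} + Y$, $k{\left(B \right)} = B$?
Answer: $155$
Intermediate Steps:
$w = -28$ ($w = 3 - 31 = -28$)
$g{\left(Y,u \right)} = Y - 2 u$ ($g{\left(Y,u \right)} = u \left(-2\right) + Y = - 2 u + Y = Y - 2 u$)
$Z = -204$ ($Z = 5 - \left(108 + \left(3 - -98\right)\right) = 5 - \left(108 + \left(3 + 98\right)\right) = 5 - \left(108 + 101\right) = 5 - 209 = -204$)
$Q{\left(\frac{20 - 10}{w + 21} \right)} - Z = -49 - -204 = -49 + 204 = 155$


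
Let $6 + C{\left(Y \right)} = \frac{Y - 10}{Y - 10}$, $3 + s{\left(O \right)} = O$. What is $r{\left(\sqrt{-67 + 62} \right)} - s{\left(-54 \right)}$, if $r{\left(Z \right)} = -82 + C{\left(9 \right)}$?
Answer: $-30$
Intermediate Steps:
$s{\left(O \right)} = -3 + O$
$C{\left(Y \right)} = -5$ ($C{\left(Y \right)} = -6 + \frac{Y - 10}{Y - 10} = -6 + \frac{-10 + Y}{-10 + Y} = -6 + 1 = -5$)
$r{\left(Z \right)} = -87$ ($r{\left(Z \right)} = -82 - 5 = -87$)
$r{\left(\sqrt{-67 + 62} \right)} - s{\left(-54 \right)} = -87 - \left(-3 - 54\right) = -87 - -57 = -87 + 57 = -30$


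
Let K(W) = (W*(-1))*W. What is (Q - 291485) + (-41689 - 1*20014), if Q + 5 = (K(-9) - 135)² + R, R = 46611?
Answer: -259926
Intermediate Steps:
K(W) = -W² (K(W) = (-W)*W = -W²)
Q = 93262 (Q = -5 + ((-1*(-9)² - 135)² + 46611) = -5 + ((-1*81 - 135)² + 46611) = -5 + ((-81 - 135)² + 46611) = -5 + ((-216)² + 46611) = -5 + (46656 + 46611) = -5 + 93267 = 93262)
(Q - 291485) + (-41689 - 1*20014) = (93262 - 291485) + (-41689 - 1*20014) = -198223 + (-41689 - 20014) = -198223 - 61703 = -259926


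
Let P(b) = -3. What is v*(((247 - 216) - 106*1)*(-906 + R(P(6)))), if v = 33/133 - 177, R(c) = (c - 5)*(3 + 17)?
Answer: -1879464600/133 ≈ -1.4131e+7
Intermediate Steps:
R(c) = -100 + 20*c (R(c) = (-5 + c)*20 = -100 + 20*c)
v = -23508/133 (v = 33*(1/133) - 177 = 33/133 - 177 = -23508/133 ≈ -176.75)
v*(((247 - 216) - 106*1)*(-906 + R(P(6)))) = -23508*((247 - 216) - 106*1)*(-906 + (-100 + 20*(-3)))/133 = -23508*(31 - 106)*(-906 + (-100 - 60))/133 = -(-1763100)*(-906 - 160)/133 = -(-1763100)*(-1066)/133 = -23508/133*79950 = -1879464600/133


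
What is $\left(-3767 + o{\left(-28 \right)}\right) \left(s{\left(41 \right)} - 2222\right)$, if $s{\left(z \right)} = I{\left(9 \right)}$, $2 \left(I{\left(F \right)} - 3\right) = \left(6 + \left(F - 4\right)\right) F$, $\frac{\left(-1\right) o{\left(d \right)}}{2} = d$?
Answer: $\frac{16102029}{2} \approx 8.051 \cdot 10^{6}$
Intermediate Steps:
$o{\left(d \right)} = - 2 d$
$I{\left(F \right)} = 3 + \frac{F \left(2 + F\right)}{2}$ ($I{\left(F \right)} = 3 + \frac{\left(6 + \left(F - 4\right)\right) F}{2} = 3 + \frac{\left(6 + \left(-4 + F\right)\right) F}{2} = 3 + \frac{\left(2 + F\right) F}{2} = 3 + \frac{F \left(2 + F\right)}{2}$)
$s{\left(z \right)} = \frac{105}{2}$ ($s{\left(z \right)} = 3 + 9 + \frac{9^{2}}{2} = 3 + 9 + \frac{1}{2} \cdot 81 = 3 + 9 + \frac{81}{2} = \frac{105}{2}$)
$\left(-3767 + o{\left(-28 \right)}\right) \left(s{\left(41 \right)} - 2222\right) = \left(-3767 - -56\right) \left(\frac{105}{2} - 2222\right) = \left(-3767 + 56\right) \left(\frac{105}{2} - 2222\right) = - 3711 \left(\frac{105}{2} - 2222\right) = \left(-3711\right) \left(- \frac{4339}{2}\right) = \frac{16102029}{2}$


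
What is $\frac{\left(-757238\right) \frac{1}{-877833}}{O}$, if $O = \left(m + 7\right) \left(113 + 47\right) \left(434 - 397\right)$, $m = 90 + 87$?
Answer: $\frac{378619}{478102965120} \approx 7.9192 \cdot 10^{-7}$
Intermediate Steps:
$m = 177$
$O = 1089280$ ($O = \left(177 + 7\right) \left(113 + 47\right) \left(434 - 397\right) = 184 \cdot 160 \cdot 37 = 29440 \cdot 37 = 1089280$)
$\frac{\left(-757238\right) \frac{1}{-877833}}{O} = \frac{\left(-757238\right) \frac{1}{-877833}}{1089280} = \left(-757238\right) \left(- \frac{1}{877833}\right) \frac{1}{1089280} = \frac{757238}{877833} \cdot \frac{1}{1089280} = \frac{378619}{478102965120}$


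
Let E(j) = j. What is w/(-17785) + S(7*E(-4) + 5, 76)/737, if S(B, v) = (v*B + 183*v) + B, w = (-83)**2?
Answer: 210779352/13107545 ≈ 16.081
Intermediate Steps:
w = 6889
S(B, v) = B + 183*v + B*v (S(B, v) = (B*v + 183*v) + B = (183*v + B*v) + B = B + 183*v + B*v)
w/(-17785) + S(7*E(-4) + 5, 76)/737 = 6889/(-17785) + ((7*(-4) + 5) + 183*76 + (7*(-4) + 5)*76)/737 = 6889*(-1/17785) + ((-28 + 5) + 13908 + (-28 + 5)*76)*(1/737) = -6889/17785 + (-23 + 13908 - 23*76)*(1/737) = -6889/17785 + (-23 + 13908 - 1748)*(1/737) = -6889/17785 + 12137*(1/737) = -6889/17785 + 12137/737 = 210779352/13107545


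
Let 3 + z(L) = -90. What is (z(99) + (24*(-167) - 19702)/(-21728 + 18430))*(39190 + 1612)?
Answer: -5773564604/1649 ≈ -3.5013e+6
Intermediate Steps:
z(L) = -93 (z(L) = -3 - 90 = -93)
(z(99) + (24*(-167) - 19702)/(-21728 + 18430))*(39190 + 1612) = (-93 + (24*(-167) - 19702)/(-21728 + 18430))*(39190 + 1612) = (-93 + (-4008 - 19702)/(-3298))*40802 = (-93 - 23710*(-1/3298))*40802 = (-93 + 11855/1649)*40802 = -141502/1649*40802 = -5773564604/1649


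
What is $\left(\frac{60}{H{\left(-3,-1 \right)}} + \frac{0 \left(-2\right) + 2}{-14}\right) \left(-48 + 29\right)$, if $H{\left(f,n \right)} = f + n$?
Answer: $\frac{2014}{7} \approx 287.71$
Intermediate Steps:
$\left(\frac{60}{H{\left(-3,-1 \right)}} + \frac{0 \left(-2\right) + 2}{-14}\right) \left(-48 + 29\right) = \left(\frac{60}{-3 - 1} + \frac{0 \left(-2\right) + 2}{-14}\right) \left(-48 + 29\right) = \left(\frac{60}{-4} + \left(0 + 2\right) \left(- \frac{1}{14}\right)\right) \left(-19\right) = \left(60 \left(- \frac{1}{4}\right) + 2 \left(- \frac{1}{14}\right)\right) \left(-19\right) = \left(-15 - \frac{1}{7}\right) \left(-19\right) = \left(- \frac{106}{7}\right) \left(-19\right) = \frac{2014}{7}$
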